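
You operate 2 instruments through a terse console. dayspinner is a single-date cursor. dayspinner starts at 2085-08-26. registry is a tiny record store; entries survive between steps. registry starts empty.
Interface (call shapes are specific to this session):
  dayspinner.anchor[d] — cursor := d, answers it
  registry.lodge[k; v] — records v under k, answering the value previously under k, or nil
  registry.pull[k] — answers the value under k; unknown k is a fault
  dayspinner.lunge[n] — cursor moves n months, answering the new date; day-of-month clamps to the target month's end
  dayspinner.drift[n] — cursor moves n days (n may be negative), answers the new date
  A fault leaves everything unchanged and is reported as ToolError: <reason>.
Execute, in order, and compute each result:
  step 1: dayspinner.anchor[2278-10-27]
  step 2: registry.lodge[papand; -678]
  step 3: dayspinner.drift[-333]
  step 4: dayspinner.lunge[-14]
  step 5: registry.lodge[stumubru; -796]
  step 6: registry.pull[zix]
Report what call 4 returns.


! 1. anchor(d=2278-10-27) == 2278-10-27
! 2. lodge(k=papand, v=-678) == nil
! 3. drift(n=-333) == 2277-11-28
! 4. lunge(n=-14) == 2276-09-28
! 5. lodge(k=stumubru, v=-796) == nil
! 6. pull(k=zix) == ToolError: no such key zix

Answer: 2276-09-28


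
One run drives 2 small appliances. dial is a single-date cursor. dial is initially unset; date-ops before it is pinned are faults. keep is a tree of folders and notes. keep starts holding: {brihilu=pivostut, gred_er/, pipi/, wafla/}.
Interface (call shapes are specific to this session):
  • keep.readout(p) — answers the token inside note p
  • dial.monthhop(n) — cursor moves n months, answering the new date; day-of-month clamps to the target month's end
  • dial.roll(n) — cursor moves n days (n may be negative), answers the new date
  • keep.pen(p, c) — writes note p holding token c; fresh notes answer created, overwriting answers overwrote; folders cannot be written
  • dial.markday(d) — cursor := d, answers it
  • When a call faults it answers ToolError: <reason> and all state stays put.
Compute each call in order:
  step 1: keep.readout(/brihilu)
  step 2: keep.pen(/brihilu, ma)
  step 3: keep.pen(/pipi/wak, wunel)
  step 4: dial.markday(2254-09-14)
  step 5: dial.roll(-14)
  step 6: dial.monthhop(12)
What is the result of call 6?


Answer: 2255-08-31

Derivation:
> keep.readout p→/brihilu
  pivostut
> keep.pen p→/brihilu c→ma
  overwrote
> keep.pen p→/pipi/wak c→wunel
  created
> dial.markday d→2254-09-14
  2254-09-14
> dial.roll n→-14
  2254-08-31
> dial.monthhop n→12
  2255-08-31


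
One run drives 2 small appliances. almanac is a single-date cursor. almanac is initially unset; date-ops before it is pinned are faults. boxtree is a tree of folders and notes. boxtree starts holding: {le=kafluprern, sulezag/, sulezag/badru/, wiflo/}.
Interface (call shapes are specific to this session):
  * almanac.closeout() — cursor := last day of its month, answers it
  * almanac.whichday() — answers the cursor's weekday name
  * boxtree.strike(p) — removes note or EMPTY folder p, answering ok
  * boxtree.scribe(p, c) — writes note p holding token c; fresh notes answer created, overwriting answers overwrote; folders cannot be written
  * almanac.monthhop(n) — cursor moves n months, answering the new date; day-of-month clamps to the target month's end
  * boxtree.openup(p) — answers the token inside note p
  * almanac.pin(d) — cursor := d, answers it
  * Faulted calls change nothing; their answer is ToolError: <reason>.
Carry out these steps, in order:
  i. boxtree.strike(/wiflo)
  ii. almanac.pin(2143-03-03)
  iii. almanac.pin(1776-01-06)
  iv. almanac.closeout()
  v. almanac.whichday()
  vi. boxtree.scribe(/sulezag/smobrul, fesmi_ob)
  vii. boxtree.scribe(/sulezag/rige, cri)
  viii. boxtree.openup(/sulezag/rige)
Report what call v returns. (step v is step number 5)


I try boxtree.strike using p='/wiflo', and see ok.
Using almanac.pin using d='2143-03-03': 2143-03-03.
Now I run almanac.pin using d='1776-01-06', giving 1776-01-06.
Calling almanac.closeout(), yielding 1776-01-31.
Invoking almanac.whichday(), and observe Wednesday.
Calling boxtree.scribe using p='/sulezag/smobrul', c='fesmi_ob', and get created.
Invoking boxtree.scribe using p='/sulezag/rige', c='cri', which returns created.
Calling boxtree.openup using p='/sulezag/rige', — result: cri.

Answer: Wednesday


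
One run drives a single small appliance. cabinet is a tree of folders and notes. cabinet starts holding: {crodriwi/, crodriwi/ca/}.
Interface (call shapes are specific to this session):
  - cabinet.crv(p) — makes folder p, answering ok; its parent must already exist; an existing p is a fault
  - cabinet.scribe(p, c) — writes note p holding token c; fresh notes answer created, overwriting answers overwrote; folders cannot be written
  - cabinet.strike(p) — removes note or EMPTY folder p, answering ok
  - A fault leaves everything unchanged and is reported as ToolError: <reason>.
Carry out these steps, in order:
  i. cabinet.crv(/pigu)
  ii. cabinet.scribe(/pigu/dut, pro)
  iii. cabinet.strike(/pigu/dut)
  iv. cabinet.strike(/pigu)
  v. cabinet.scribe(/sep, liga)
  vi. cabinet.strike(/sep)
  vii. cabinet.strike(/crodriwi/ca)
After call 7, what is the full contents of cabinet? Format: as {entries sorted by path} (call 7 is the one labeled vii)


Now I run cabinet.crv passing p: /pigu, yielding ok.
Next I call cabinet.scribe passing p: /pigu/dut, c: pro, and get created.
Calling cabinet.strike passing p: /pigu/dut: ok.
Invoking cabinet.strike passing p: /pigu, and get ok.
I invoke cabinet.scribe passing p: /sep, c: liga, which returns created.
I try cabinet.strike passing p: /sep, yielding ok.
I try cabinet.strike passing p: /crodriwi/ca, and see ok.

Answer: {crodriwi/}


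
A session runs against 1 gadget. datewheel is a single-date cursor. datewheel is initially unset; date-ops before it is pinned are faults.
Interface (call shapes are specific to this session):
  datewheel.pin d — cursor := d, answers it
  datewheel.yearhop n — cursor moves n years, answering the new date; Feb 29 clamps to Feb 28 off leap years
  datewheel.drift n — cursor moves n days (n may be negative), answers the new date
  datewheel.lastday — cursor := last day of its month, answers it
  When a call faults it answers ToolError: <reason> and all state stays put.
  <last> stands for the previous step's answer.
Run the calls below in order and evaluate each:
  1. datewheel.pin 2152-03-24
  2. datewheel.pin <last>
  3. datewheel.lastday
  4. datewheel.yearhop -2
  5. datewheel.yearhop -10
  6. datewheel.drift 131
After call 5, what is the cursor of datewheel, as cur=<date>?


Answer: cur=2140-03-31

Derivation:
[in] datewheel.pin d: 2152-03-24
= 2152-03-24
[in] datewheel.pin d: <last>
= 2152-03-24
[in] datewheel.lastday
= 2152-03-31
[in] datewheel.yearhop n: -2
= 2150-03-31
[in] datewheel.yearhop n: -10
= 2140-03-31
[in] datewheel.drift n: 131
= 2140-08-09


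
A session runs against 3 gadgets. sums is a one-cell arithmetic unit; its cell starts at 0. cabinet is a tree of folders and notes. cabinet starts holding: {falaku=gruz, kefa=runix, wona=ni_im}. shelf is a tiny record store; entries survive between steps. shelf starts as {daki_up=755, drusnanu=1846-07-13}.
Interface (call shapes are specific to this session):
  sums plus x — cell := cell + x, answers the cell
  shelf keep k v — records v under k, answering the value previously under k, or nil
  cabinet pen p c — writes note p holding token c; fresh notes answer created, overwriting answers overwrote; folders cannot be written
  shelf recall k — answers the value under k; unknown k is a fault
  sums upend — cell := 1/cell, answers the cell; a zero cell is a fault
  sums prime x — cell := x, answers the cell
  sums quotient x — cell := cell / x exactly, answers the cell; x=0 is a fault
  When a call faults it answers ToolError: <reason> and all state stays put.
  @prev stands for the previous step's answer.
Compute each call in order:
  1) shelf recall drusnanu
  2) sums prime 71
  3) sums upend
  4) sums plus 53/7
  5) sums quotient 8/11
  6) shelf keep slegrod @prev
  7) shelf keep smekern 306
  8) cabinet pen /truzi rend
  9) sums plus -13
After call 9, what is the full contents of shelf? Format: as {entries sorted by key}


% shelf recall k='drusnanu'
  1846-07-13
% sums prime x='71'
  71
% sums upend
  1/71
% sums plus x='53/7'
  3770/497
% sums quotient x='8/11'
  20735/1988
% shelf keep k='slegrod' v='@prev'
  nil
% shelf keep k='smekern' v='306'
  nil
% cabinet pen p='/truzi' c='rend'
  created
% sums plus x='-13'
  -5109/1988

Answer: {daki_up=755, drusnanu=1846-07-13, slegrod=20735/1988, smekern=306}


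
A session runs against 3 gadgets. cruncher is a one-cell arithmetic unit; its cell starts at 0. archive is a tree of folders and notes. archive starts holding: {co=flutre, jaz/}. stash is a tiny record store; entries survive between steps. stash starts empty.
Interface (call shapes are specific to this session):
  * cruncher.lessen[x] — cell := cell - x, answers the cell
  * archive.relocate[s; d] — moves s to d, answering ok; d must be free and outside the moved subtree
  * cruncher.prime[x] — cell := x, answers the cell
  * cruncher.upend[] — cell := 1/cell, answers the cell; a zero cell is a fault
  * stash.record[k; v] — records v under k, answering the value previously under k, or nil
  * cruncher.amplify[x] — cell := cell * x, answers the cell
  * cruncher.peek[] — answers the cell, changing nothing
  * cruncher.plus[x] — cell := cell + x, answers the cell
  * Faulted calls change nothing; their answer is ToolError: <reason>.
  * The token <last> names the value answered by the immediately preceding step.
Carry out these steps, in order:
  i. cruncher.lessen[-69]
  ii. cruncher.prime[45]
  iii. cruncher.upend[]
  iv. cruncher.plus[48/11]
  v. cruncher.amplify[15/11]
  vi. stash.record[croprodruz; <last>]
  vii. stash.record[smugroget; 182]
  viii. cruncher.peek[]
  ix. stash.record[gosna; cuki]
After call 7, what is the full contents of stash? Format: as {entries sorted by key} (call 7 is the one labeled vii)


I try lessen with -69, which returns 69.
I run prime with 45, and see 45.
I invoke upend(), giving 1/45.
I run plus with 48/11, which returns 2171/495.
Invoking amplify with 15/11, giving 2171/363.
Calling record with croprodruz, <last>, giving nil.
Now I run record with smugroget, 182, yielding nil.
I run peek(): 2171/363.
Now I run record with gosna, cuki, — result: nil.

Answer: {croprodruz=2171/363, smugroget=182}


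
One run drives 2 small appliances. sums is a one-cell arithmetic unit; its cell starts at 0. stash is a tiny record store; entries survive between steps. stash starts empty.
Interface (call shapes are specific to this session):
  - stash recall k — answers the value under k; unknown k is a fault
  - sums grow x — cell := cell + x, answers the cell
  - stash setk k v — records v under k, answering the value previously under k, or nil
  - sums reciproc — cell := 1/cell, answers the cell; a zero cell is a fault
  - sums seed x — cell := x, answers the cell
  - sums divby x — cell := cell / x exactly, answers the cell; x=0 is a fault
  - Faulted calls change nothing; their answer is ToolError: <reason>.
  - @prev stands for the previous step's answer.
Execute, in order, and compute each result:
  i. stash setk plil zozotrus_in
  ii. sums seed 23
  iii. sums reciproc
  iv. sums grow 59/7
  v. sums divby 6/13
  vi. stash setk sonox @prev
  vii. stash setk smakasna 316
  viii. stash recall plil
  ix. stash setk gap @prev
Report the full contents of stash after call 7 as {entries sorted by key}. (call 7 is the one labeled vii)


Answer: {plil=zozotrus_in, smakasna=316, sonox=8866/483}

Derivation:
Act: stash setk[k→plil; v→zozotrus_in]
Obs: nil
Act: sums seed[x→23]
Obs: 23
Act: sums reciproc[]
Obs: 1/23
Act: sums grow[x→59/7]
Obs: 1364/161
Act: sums divby[x→6/13]
Obs: 8866/483
Act: stash setk[k→sonox; v→@prev]
Obs: nil
Act: stash setk[k→smakasna; v→316]
Obs: nil
Act: stash recall[k→plil]
Obs: zozotrus_in
Act: stash setk[k→gap; v→@prev]
Obs: nil


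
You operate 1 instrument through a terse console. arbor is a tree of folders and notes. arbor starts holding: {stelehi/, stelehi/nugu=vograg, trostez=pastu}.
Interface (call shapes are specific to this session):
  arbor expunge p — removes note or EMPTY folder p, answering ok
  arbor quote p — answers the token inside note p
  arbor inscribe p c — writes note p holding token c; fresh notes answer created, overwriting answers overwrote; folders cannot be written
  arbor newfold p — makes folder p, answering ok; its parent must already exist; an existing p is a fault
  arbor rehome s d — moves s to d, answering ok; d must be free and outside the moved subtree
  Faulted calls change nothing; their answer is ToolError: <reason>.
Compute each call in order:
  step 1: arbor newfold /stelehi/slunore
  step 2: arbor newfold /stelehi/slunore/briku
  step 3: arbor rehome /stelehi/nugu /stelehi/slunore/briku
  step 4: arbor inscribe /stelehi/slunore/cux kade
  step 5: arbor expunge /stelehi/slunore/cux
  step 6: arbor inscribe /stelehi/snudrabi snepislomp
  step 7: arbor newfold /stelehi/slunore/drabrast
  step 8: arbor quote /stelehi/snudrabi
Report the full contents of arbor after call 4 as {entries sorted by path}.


I invoke arbor newfold passing p: /stelehi/slunore, and get ok.
I use arbor newfold passing p: /stelehi/slunore/briku, → ok.
I use arbor rehome passing s: /stelehi/nugu, d: /stelehi/slunore/briku, which returns ToolError: exists.
Next I call arbor inscribe passing p: /stelehi/slunore/cux, c: kade, which returns created.
Using arbor expunge passing p: /stelehi/slunore/cux, which returns ok.
I use arbor inscribe passing p: /stelehi/snudrabi, c: snepislomp, yielding created.
I try arbor newfold passing p: /stelehi/slunore/drabrast, and get ok.
I use arbor quote passing p: /stelehi/snudrabi, which returns snepislomp.

Answer: {stelehi/, stelehi/nugu=vograg, stelehi/slunore/, stelehi/slunore/briku/, stelehi/slunore/cux=kade, trostez=pastu}


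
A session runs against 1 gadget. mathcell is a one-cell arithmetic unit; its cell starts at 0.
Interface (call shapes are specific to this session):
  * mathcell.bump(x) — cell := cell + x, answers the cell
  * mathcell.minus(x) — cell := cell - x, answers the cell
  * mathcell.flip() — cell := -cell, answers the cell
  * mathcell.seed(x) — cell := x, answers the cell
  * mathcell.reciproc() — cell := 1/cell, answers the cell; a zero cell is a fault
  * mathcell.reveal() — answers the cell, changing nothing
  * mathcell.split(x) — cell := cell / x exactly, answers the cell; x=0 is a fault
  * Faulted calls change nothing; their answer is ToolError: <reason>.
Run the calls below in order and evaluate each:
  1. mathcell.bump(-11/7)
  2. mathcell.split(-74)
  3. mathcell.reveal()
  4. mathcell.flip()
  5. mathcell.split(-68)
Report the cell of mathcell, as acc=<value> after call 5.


I run bump passing x: -11/7, giving -11/7.
Next I call split passing x: -74, and get 11/518.
I use reveal(), and see 11/518.
Then flip(), — result: -11/518.
Using split passing x: -68, and observe 11/35224.

Answer: acc=11/35224


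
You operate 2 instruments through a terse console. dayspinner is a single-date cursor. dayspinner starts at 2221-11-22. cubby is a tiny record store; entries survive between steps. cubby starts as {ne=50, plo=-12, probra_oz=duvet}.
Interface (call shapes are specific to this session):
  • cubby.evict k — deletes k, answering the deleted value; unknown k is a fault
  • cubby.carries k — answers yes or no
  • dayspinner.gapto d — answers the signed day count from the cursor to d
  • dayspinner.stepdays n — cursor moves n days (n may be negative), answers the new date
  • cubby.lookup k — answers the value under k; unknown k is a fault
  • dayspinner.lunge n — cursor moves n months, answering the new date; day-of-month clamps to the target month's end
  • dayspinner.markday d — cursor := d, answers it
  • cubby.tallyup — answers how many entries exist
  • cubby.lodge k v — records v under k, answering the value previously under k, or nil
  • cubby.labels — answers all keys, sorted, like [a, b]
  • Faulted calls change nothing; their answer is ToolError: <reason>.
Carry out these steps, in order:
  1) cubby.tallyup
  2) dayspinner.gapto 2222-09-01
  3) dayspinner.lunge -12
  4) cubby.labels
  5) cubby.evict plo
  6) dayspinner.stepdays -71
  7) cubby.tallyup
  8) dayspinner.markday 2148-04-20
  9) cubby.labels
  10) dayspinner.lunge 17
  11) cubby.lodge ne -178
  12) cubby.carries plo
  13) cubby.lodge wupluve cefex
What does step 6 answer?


Answer: 2220-09-12

Derivation:
$ tallyup
  3
$ gapto 2222-09-01
  283
$ lunge -12
  2220-11-22
$ labels
  [ne, plo, probra_oz]
$ evict plo
  -12
$ stepdays -71
  2220-09-12
$ tallyup
  2
$ markday 2148-04-20
  2148-04-20
$ labels
  [ne, probra_oz]
$ lunge 17
  2149-09-20
$ lodge ne -178
  50
$ carries plo
  no
$ lodge wupluve cefex
  nil


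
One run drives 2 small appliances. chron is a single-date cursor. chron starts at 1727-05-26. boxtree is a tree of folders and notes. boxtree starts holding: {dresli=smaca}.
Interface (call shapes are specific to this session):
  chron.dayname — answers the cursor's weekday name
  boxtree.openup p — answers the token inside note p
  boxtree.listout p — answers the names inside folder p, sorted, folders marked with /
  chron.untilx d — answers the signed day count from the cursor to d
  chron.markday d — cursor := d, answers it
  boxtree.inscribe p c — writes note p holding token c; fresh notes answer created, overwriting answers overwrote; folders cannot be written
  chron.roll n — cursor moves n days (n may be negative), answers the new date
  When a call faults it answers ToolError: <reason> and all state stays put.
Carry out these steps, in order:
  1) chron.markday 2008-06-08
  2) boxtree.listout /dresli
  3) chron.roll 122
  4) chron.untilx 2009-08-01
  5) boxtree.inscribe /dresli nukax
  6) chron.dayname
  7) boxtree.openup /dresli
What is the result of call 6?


-> chron.markday(d=2008-06-08)
<- 2008-06-08
-> boxtree.listout(p=/dresli)
<- ToolError: not a directory
-> chron.roll(n=122)
<- 2008-10-08
-> chron.untilx(d=2009-08-01)
<- 297
-> boxtree.inscribe(p=/dresli, c=nukax)
<- overwrote
-> chron.dayname()
<- Wednesday
-> boxtree.openup(p=/dresli)
<- nukax

Answer: Wednesday


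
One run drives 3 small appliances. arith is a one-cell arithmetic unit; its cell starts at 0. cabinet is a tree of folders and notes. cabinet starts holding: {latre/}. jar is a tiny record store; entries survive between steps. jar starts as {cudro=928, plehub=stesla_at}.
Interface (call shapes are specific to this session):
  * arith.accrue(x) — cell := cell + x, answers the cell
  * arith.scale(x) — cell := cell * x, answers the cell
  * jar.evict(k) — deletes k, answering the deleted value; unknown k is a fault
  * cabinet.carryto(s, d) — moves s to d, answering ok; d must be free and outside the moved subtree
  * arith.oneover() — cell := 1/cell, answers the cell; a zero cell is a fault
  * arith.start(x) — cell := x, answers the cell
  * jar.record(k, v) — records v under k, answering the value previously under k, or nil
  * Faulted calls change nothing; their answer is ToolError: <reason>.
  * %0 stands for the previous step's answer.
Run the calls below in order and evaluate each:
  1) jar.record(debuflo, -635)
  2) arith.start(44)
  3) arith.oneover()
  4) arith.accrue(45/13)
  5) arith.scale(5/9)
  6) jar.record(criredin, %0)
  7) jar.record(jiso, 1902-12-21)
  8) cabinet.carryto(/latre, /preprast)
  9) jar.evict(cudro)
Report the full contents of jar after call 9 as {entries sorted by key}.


Answer: {criredin=9965/5148, debuflo=-635, jiso=1902-12-21, plehub=stesla_at}

Derivation:
;; 1. jar.record(k='debuflo', v='-635') -> nil
;; 2. arith.start(x='44') -> 44
;; 3. arith.oneover() -> 1/44
;; 4. arith.accrue(x='45/13') -> 1993/572
;; 5. arith.scale(x='5/9') -> 9965/5148
;; 6. jar.record(k='criredin', v='%0') -> nil
;; 7. jar.record(k='jiso', v='1902-12-21') -> nil
;; 8. cabinet.carryto(s='/latre', d='/preprast') -> ok
;; 9. jar.evict(k='cudro') -> 928


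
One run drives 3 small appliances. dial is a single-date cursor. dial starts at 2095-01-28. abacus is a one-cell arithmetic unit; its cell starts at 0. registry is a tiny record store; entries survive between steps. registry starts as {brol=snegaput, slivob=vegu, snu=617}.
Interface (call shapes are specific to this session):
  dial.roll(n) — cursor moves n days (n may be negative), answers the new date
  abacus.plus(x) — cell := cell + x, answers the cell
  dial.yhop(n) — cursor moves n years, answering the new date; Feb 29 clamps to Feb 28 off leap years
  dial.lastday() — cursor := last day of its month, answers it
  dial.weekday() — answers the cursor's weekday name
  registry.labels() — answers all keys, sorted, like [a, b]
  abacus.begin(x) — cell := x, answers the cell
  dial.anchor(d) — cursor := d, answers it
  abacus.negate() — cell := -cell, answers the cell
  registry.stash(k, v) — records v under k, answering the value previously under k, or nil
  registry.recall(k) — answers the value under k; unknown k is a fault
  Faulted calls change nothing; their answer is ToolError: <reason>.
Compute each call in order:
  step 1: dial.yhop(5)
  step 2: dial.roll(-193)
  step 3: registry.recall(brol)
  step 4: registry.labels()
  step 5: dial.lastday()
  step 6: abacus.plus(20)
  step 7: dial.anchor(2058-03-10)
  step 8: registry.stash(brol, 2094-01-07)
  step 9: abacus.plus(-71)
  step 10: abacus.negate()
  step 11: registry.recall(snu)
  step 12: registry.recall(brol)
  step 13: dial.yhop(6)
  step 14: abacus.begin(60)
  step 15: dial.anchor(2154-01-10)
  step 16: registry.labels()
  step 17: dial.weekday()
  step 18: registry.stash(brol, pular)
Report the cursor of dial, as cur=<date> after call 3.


>>> dial.yhop 5
  2100-01-28
>>> dial.roll -193
  2099-07-19
>>> registry.recall brol
  snegaput
>>> registry.labels
  [brol, slivob, snu]
>>> dial.lastday
  2099-07-31
>>> abacus.plus 20
  20
>>> dial.anchor 2058-03-10
  2058-03-10
>>> registry.stash brol 2094-01-07
  snegaput
>>> abacus.plus -71
  -51
>>> abacus.negate
  51
>>> registry.recall snu
  617
>>> registry.recall brol
  2094-01-07
>>> dial.yhop 6
  2064-03-10
>>> abacus.begin 60
  60
>>> dial.anchor 2154-01-10
  2154-01-10
>>> registry.labels
  [brol, slivob, snu]
>>> dial.weekday
  Thursday
>>> registry.stash brol pular
  2094-01-07

Answer: cur=2099-07-19


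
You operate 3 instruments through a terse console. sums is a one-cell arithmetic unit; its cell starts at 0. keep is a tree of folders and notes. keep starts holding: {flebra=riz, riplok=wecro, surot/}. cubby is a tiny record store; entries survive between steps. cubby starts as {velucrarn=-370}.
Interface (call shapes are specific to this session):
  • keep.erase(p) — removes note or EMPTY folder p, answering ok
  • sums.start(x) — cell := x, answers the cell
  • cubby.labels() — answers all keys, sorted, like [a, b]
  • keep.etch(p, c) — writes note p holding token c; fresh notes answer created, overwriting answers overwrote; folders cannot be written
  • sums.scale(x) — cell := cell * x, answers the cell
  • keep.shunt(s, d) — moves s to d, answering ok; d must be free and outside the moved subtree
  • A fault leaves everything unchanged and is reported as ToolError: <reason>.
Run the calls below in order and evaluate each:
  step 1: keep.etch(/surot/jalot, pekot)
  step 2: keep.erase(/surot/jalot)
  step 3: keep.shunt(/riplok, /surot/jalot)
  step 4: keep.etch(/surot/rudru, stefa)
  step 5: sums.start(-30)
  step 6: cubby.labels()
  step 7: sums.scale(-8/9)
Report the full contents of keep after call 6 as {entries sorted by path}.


Answer: {flebra=riz, surot/, surot/jalot=wecro, surot/rudru=stefa}

Derivation:
% keep.etch(p: /surot/jalot, c: pekot) == created
% keep.erase(p: /surot/jalot) == ok
% keep.shunt(s: /riplok, d: /surot/jalot) == ok
% keep.etch(p: /surot/rudru, c: stefa) == created
% sums.start(x: -30) == -30
% cubby.labels() == [velucrarn]
% sums.scale(x: -8/9) == 80/3


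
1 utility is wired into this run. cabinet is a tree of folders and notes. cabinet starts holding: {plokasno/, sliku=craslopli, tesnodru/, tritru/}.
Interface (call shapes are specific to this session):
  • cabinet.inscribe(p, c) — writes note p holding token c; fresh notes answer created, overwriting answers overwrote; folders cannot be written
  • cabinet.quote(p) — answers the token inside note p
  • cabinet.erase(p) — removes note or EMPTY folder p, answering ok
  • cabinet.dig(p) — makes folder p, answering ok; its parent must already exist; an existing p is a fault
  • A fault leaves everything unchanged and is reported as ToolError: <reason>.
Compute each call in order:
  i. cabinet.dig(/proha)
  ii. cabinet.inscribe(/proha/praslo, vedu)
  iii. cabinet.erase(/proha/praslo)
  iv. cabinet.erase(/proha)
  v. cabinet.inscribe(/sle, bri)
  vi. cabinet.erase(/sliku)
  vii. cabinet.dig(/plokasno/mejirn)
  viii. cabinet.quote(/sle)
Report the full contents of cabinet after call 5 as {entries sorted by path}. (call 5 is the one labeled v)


;; cabinet.dig(p→/proha) : ok
;; cabinet.inscribe(p→/proha/praslo, c→vedu) : created
;; cabinet.erase(p→/proha/praslo) : ok
;; cabinet.erase(p→/proha) : ok
;; cabinet.inscribe(p→/sle, c→bri) : created
;; cabinet.erase(p→/sliku) : ok
;; cabinet.dig(p→/plokasno/mejirn) : ok
;; cabinet.quote(p→/sle) : bri

Answer: {plokasno/, sle=bri, sliku=craslopli, tesnodru/, tritru/}


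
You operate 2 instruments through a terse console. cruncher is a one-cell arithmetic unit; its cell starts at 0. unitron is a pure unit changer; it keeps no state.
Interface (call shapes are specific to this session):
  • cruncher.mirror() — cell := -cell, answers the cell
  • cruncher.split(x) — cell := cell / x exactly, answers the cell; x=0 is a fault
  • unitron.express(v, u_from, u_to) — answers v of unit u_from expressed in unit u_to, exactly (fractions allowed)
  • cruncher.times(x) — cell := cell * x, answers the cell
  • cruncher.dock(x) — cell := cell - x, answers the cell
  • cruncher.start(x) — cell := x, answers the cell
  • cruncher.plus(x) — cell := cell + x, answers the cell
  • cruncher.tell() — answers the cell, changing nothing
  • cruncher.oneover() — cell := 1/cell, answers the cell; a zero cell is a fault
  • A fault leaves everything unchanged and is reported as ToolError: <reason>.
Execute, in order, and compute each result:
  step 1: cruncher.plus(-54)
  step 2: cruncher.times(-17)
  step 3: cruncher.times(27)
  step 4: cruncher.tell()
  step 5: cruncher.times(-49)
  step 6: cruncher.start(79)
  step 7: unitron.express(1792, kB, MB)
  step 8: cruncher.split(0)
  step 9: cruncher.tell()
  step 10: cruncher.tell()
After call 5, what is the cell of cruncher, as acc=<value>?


Answer: acc=-1214514

Derivation:
·→ cruncher.plus(x: -54)
·← -54
·→ cruncher.times(x: -17)
·← 918
·→ cruncher.times(x: 27)
·← 24786
·→ cruncher.tell()
·← 24786
·→ cruncher.times(x: -49)
·← -1214514
·→ cruncher.start(x: 79)
·← 79
·→ unitron.express(v: 1792, u_from: kB, u_to: MB)
·← 224/125
·→ cruncher.split(x: 0)
·← ToolError: division by zero
·→ cruncher.tell()
·← 79
·→ cruncher.tell()
·← 79


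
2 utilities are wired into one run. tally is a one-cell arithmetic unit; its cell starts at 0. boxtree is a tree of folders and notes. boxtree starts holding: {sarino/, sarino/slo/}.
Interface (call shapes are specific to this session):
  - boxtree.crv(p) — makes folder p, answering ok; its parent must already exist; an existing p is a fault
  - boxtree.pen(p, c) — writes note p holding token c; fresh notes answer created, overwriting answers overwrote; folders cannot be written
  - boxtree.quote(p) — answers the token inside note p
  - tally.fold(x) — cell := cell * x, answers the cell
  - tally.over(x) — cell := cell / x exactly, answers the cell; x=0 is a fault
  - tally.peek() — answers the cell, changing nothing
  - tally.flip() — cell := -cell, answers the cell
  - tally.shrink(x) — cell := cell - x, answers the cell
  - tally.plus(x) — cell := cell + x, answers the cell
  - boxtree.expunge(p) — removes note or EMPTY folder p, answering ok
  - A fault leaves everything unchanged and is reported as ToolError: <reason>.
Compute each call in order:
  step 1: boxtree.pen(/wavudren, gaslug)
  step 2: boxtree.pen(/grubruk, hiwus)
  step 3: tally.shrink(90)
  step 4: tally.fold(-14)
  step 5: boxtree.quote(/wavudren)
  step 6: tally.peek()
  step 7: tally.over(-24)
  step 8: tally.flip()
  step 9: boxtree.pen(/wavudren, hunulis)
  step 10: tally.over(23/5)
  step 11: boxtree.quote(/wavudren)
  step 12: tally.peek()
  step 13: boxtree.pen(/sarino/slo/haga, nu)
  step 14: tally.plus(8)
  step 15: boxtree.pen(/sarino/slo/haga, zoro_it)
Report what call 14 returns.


-- boxtree.pen(/wavudren, gaslug) => created
-- boxtree.pen(/grubruk, hiwus) => created
-- tally.shrink(90) => -90
-- tally.fold(-14) => 1260
-- boxtree.quote(/wavudren) => gaslug
-- tally.peek() => 1260
-- tally.over(-24) => -105/2
-- tally.flip() => 105/2
-- boxtree.pen(/wavudren, hunulis) => overwrote
-- tally.over(23/5) => 525/46
-- boxtree.quote(/wavudren) => hunulis
-- tally.peek() => 525/46
-- boxtree.pen(/sarino/slo/haga, nu) => created
-- tally.plus(8) => 893/46
-- boxtree.pen(/sarino/slo/haga, zoro_it) => overwrote

Answer: 893/46


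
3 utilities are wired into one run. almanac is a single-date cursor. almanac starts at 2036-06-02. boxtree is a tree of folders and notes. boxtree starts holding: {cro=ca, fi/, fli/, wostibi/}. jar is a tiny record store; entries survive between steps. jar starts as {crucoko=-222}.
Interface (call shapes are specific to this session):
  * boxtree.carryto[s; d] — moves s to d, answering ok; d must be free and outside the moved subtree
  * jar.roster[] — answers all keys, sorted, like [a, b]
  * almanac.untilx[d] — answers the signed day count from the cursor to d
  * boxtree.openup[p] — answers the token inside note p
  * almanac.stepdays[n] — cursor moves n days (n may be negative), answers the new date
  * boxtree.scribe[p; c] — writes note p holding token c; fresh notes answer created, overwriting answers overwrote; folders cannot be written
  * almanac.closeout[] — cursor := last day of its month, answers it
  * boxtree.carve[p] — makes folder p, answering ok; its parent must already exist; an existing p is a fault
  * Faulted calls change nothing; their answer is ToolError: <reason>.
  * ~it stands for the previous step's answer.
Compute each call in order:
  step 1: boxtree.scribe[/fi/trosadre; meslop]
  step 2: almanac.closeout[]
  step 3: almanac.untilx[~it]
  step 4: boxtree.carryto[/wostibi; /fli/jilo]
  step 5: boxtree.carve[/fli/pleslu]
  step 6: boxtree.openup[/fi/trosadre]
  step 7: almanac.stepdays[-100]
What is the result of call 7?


Answer: 2036-03-22

Derivation:
Do: scribe[p=/fi/trosadre; c=meslop]
See: created
Do: closeout[]
See: 2036-06-30
Do: untilx[d=~it]
See: 0
Do: carryto[s=/wostibi; d=/fli/jilo]
See: ok
Do: carve[p=/fli/pleslu]
See: ok
Do: openup[p=/fi/trosadre]
See: meslop
Do: stepdays[n=-100]
See: 2036-03-22


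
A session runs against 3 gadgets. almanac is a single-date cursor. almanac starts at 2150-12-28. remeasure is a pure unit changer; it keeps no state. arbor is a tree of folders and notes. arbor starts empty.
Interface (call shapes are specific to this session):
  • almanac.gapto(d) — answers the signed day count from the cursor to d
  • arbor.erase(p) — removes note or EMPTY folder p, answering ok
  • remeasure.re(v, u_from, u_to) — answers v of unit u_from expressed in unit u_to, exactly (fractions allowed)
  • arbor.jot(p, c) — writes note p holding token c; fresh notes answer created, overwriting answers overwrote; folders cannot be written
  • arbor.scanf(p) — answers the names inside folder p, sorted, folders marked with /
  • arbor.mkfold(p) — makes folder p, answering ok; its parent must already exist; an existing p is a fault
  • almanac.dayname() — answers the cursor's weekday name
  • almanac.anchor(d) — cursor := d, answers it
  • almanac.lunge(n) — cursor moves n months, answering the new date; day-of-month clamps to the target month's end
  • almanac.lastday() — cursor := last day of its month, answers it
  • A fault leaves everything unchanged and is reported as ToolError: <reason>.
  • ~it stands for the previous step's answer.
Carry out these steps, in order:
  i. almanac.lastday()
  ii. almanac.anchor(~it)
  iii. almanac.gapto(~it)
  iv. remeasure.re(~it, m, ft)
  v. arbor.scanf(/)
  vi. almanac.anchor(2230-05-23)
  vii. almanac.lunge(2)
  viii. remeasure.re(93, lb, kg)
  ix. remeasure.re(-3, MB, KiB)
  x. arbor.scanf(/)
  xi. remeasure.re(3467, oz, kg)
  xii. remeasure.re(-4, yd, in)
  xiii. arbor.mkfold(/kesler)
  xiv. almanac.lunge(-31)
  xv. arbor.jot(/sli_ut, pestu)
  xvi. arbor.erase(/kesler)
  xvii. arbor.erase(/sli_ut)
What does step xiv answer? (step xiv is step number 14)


% almanac.lastday() => 2150-12-31
% almanac.anchor(d: ~it) => 2150-12-31
% almanac.gapto(d: ~it) => 0
% remeasure.re(v: ~it, u_from: m, u_to: ft) => 0
% arbor.scanf(p: /) => []
% almanac.anchor(d: 2230-05-23) => 2230-05-23
% almanac.lunge(n: 2) => 2230-07-23
% remeasure.re(v: 93, u_from: lb, u_to: kg) => 4218409041/100000000
% remeasure.re(v: -3, u_from: MB, u_to: KiB) => -46875/16
% arbor.scanf(p: /) => []
% remeasure.re(v: 3467, u_from: oz, u_to: kg) => 157260474679/1600000000
% remeasure.re(v: -4, u_from: yd, u_to: in) => -144
% arbor.mkfold(p: /kesler) => ok
% almanac.lunge(n: -31) => 2227-12-23
% arbor.jot(p: /sli_ut, c: pestu) => created
% arbor.erase(p: /kesler) => ok
% arbor.erase(p: /sli_ut) => ok

Answer: 2227-12-23


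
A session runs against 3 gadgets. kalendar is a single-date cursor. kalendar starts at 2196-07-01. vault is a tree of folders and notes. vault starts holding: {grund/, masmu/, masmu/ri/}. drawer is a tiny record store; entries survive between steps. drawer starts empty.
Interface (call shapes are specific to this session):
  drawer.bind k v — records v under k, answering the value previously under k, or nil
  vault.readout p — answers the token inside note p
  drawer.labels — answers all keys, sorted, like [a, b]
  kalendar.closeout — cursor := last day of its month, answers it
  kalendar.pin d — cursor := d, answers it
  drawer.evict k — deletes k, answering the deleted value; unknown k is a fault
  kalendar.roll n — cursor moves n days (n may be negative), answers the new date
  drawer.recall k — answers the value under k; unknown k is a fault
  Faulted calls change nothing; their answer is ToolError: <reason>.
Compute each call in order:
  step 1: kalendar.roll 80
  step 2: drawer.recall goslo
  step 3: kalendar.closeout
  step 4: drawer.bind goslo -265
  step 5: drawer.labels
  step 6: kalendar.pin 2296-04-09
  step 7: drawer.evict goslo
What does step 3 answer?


Step: roll[n→80]
Result: 2196-09-19
Step: recall[k→goslo]
Result: ToolError: no such key goslo
Step: closeout[]
Result: 2196-09-30
Step: bind[k→goslo; v→-265]
Result: nil
Step: labels[]
Result: [goslo]
Step: pin[d→2296-04-09]
Result: 2296-04-09
Step: evict[k→goslo]
Result: -265

Answer: 2196-09-30


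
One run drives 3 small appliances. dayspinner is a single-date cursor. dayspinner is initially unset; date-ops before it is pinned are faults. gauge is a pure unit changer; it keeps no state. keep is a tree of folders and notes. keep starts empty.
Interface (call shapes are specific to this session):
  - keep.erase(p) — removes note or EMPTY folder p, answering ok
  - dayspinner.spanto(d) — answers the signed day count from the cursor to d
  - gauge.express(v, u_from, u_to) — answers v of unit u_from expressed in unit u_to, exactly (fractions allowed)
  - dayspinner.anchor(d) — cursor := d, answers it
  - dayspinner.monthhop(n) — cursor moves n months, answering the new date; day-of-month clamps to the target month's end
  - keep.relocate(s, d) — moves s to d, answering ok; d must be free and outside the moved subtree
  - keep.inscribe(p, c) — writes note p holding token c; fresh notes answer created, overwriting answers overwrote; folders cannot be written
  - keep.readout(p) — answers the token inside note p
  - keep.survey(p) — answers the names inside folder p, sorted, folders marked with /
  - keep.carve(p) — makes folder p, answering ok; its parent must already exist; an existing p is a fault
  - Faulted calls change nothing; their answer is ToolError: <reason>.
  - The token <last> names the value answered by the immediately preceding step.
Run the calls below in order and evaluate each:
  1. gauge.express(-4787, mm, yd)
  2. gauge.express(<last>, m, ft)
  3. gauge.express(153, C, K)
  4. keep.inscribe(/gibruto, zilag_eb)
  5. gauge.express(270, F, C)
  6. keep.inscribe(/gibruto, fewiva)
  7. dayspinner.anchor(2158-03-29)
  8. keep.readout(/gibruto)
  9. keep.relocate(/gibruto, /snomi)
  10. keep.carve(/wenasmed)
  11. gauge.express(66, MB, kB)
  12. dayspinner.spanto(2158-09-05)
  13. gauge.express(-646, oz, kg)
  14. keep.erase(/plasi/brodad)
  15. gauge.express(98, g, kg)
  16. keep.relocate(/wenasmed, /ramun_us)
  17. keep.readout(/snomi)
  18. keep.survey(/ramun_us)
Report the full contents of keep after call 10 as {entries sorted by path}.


>> gauge.express(v→-4787, u_from→mm, u_to→yd)
<< -23935/4572
>> gauge.express(v→<last>, u_from→m, u_to→ft)
<< -14959375/870966
>> gauge.express(v→153, u_from→C, u_to→K)
<< 8523/20
>> keep.inscribe(p→/gibruto, c→zilag_eb)
<< created
>> gauge.express(v→270, u_from→F, u_to→C)
<< 1190/9
>> keep.inscribe(p→/gibruto, c→fewiva)
<< overwrote
>> dayspinner.anchor(d→2158-03-29)
<< 2158-03-29
>> keep.readout(p→/gibruto)
<< fewiva
>> keep.relocate(s→/gibruto, d→/snomi)
<< ok
>> keep.carve(p→/wenasmed)
<< ok
>> gauge.express(v→66, u_from→MB, u_to→kB)
<< 66000
>> dayspinner.spanto(d→2158-09-05)
<< 160
>> gauge.express(v→-646, u_from→oz, u_to→kg)
<< -14651033551/800000000
>> keep.erase(p→/plasi/brodad)
<< ToolError: not found
>> gauge.express(v→98, u_from→g, u_to→kg)
<< 49/500
>> keep.relocate(s→/wenasmed, d→/ramun_us)
<< ok
>> keep.readout(p→/snomi)
<< fewiva
>> keep.survey(p→/ramun_us)
<< []

Answer: {snomi=fewiva, wenasmed/}


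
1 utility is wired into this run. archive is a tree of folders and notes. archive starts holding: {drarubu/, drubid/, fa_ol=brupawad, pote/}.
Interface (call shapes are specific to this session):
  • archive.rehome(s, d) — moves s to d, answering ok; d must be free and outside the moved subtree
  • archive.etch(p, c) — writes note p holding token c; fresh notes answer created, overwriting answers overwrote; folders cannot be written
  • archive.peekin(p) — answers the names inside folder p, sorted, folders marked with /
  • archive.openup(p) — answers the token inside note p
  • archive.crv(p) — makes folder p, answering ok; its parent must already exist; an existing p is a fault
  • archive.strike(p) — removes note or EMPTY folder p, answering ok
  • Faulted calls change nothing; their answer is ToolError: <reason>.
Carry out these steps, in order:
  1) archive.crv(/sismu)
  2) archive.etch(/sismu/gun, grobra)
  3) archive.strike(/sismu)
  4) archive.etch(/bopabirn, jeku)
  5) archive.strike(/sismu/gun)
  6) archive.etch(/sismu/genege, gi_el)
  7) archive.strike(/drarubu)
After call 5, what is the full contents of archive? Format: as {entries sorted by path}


Invoking archive.crv using p: /sismu, and observe ok.
Then archive.etch using p: /sismu/gun, c: grobra, → created.
I call archive.strike using p: /sismu: ToolError: not empty.
I call archive.etch using p: /bopabirn, c: jeku: created.
I try archive.strike using p: /sismu/gun, — result: ok.
I try archive.etch using p: /sismu/genege, c: gi_el, yielding created.
I call archive.strike using p: /drarubu, giving ok.

Answer: {bopabirn=jeku, drarubu/, drubid/, fa_ol=brupawad, pote/, sismu/}
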